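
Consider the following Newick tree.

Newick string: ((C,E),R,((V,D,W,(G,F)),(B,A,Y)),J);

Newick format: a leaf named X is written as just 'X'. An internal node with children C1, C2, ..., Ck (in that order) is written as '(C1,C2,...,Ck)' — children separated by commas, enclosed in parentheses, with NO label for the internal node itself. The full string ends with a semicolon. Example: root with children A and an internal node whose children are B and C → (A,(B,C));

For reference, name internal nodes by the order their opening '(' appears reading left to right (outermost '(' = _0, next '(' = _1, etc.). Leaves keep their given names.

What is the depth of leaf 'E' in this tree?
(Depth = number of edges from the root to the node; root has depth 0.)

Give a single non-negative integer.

Newick: ((C,E),R,((V,D,W,(G,F)),(B,A,Y)),J);
Naming internals by '(' encounter order: outermost '(' = _0, next = _1, ...
Query node: E
Path from root: _0 -> _1 -> E
Depth of E: 2 (number of edges from root)

Answer: 2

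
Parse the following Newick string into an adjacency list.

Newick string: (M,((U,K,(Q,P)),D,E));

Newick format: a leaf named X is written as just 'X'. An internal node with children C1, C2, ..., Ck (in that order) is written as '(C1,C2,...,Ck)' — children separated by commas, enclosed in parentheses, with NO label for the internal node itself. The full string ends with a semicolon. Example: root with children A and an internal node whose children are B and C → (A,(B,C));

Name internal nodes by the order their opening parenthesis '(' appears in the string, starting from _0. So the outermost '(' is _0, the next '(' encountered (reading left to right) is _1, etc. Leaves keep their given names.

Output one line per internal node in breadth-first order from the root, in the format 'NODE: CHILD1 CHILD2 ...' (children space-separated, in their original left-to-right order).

Answer: _0: M _1
_1: _2 D E
_2: U K _3
_3: Q P

Derivation:
Input: (M,((U,K,(Q,P)),D,E));
Scanning left-to-right, naming '(' by encounter order:
  pos 0: '(' -> open internal node _0 (depth 1)
  pos 3: '(' -> open internal node _1 (depth 2)
  pos 4: '(' -> open internal node _2 (depth 3)
  pos 9: '(' -> open internal node _3 (depth 4)
  pos 13: ')' -> close internal node _3 (now at depth 3)
  pos 14: ')' -> close internal node _2 (now at depth 2)
  pos 19: ')' -> close internal node _1 (now at depth 1)
  pos 20: ')' -> close internal node _0 (now at depth 0)
Total internal nodes: 4
BFS adjacency from root:
  _0: M _1
  _1: _2 D E
  _2: U K _3
  _3: Q P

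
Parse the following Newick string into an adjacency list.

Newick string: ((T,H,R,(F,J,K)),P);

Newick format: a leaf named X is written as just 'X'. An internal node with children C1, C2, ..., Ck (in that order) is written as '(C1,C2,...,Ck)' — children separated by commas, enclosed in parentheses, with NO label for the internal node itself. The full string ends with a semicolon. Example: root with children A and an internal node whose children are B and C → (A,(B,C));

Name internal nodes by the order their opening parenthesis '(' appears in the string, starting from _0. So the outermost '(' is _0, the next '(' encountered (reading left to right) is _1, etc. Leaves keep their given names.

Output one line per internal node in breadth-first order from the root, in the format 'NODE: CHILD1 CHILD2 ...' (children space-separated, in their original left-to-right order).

Answer: _0: _1 P
_1: T H R _2
_2: F J K

Derivation:
Input: ((T,H,R,(F,J,K)),P);
Scanning left-to-right, naming '(' by encounter order:
  pos 0: '(' -> open internal node _0 (depth 1)
  pos 1: '(' -> open internal node _1 (depth 2)
  pos 8: '(' -> open internal node _2 (depth 3)
  pos 14: ')' -> close internal node _2 (now at depth 2)
  pos 15: ')' -> close internal node _1 (now at depth 1)
  pos 18: ')' -> close internal node _0 (now at depth 0)
Total internal nodes: 3
BFS adjacency from root:
  _0: _1 P
  _1: T H R _2
  _2: F J K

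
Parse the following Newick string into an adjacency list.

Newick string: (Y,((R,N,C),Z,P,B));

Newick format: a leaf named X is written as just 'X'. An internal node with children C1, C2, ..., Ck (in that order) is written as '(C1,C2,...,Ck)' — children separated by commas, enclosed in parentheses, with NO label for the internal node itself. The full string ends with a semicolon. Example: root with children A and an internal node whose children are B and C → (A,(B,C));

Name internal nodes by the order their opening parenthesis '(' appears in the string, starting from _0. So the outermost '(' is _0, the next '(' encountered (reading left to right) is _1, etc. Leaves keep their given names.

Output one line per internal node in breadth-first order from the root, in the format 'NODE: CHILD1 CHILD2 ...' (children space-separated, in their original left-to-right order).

Answer: _0: Y _1
_1: _2 Z P B
_2: R N C

Derivation:
Input: (Y,((R,N,C),Z,P,B));
Scanning left-to-right, naming '(' by encounter order:
  pos 0: '(' -> open internal node _0 (depth 1)
  pos 3: '(' -> open internal node _1 (depth 2)
  pos 4: '(' -> open internal node _2 (depth 3)
  pos 10: ')' -> close internal node _2 (now at depth 2)
  pos 17: ')' -> close internal node _1 (now at depth 1)
  pos 18: ')' -> close internal node _0 (now at depth 0)
Total internal nodes: 3
BFS adjacency from root:
  _0: Y _1
  _1: _2 Z P B
  _2: R N C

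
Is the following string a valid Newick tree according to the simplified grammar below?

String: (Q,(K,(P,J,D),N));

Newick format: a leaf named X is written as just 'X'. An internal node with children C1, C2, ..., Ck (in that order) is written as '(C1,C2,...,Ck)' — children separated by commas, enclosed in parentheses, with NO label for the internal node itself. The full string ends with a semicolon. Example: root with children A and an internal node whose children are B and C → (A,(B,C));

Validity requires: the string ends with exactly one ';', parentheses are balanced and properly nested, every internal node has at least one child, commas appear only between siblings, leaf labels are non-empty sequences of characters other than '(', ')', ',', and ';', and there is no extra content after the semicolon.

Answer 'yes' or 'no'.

Input: (Q,(K,(P,J,D),N));
Paren balance: 3 '(' vs 3 ')' OK
Ends with single ';': True
Full parse: OK
Valid: True

Answer: yes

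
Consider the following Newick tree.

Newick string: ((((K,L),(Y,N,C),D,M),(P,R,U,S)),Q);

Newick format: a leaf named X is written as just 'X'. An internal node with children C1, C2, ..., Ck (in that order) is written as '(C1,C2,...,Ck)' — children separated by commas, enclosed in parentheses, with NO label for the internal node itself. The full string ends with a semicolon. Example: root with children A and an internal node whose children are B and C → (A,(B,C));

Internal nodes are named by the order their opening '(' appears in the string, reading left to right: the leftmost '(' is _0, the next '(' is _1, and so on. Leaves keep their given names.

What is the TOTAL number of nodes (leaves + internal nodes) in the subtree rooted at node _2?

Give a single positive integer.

Answer: 10

Derivation:
Newick: ((((K,L),(Y,N,C),D,M),(P,R,U,S)),Q);
Locate _2: it is the '(' at position 2 (the 3rd '(' reading left to right).
Query: subtree rooted at _2
_2: subtree_size = 1 + 9
  _3: subtree_size = 1 + 2
    K: subtree_size = 1 + 0
    L: subtree_size = 1 + 0
  _4: subtree_size = 1 + 3
    Y: subtree_size = 1 + 0
    N: subtree_size = 1 + 0
    C: subtree_size = 1 + 0
  D: subtree_size = 1 + 0
  M: subtree_size = 1 + 0
Total subtree size of _2: 10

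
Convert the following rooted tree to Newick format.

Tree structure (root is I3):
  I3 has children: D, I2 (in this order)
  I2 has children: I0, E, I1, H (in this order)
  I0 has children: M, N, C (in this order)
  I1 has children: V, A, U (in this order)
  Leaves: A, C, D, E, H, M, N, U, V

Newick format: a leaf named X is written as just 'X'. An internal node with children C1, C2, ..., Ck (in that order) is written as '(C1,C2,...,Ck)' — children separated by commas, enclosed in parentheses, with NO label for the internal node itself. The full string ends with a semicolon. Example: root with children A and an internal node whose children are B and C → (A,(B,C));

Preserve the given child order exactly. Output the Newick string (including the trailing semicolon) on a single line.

internal I3 with children ['D', 'I2']
  leaf 'D' → 'D'
  internal I2 with children ['I0', 'E', 'I1', 'H']
    internal I0 with children ['M', 'N', 'C']
      leaf 'M' → 'M'
      leaf 'N' → 'N'
      leaf 'C' → 'C'
    → '(M,N,C)'
    leaf 'E' → 'E'
    internal I1 with children ['V', 'A', 'U']
      leaf 'V' → 'V'
      leaf 'A' → 'A'
      leaf 'U' → 'U'
    → '(V,A,U)'
    leaf 'H' → 'H'
  → '((M,N,C),E,(V,A,U),H)'
→ '(D,((M,N,C),E,(V,A,U),H))'
Final: (D,((M,N,C),E,(V,A,U),H));

Answer: (D,((M,N,C),E,(V,A,U),H));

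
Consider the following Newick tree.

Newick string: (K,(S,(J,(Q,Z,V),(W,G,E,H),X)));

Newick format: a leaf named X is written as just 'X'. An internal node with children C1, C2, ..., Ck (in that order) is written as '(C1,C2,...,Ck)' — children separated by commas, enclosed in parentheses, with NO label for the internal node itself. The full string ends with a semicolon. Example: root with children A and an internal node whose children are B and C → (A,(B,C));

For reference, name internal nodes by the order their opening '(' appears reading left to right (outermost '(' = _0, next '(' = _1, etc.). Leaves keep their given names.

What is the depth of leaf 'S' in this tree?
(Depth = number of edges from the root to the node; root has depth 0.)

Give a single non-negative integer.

Answer: 2

Derivation:
Newick: (K,(S,(J,(Q,Z,V),(W,G,E,H),X)));
Naming internals by '(' encounter order: outermost '(' = _0, next = _1, ...
Query node: S
Path from root: _0 -> _1 -> S
Depth of S: 2 (number of edges from root)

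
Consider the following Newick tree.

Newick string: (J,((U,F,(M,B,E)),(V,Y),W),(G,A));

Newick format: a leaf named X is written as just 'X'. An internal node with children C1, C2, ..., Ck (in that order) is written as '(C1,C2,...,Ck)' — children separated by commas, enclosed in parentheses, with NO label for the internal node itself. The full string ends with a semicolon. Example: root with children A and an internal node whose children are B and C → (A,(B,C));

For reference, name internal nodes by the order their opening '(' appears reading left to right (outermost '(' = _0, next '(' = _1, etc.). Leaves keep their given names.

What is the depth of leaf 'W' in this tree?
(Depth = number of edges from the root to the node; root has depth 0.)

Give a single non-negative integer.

Newick: (J,((U,F,(M,B,E)),(V,Y),W),(G,A));
Naming internals by '(' encounter order: outermost '(' = _0, next = _1, ...
Query node: W
Path from root: _0 -> _1 -> W
Depth of W: 2 (number of edges from root)

Answer: 2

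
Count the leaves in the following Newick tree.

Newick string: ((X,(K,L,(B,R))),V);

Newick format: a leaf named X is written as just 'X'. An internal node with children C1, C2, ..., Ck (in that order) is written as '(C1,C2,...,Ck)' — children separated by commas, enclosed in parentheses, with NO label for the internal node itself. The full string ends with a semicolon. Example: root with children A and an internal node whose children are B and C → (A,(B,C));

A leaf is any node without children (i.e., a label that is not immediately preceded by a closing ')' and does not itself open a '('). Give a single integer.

Newick: ((X,(K,L,(B,R))),V);
Scan left-to-right; a leaf is any maximal label run not followed by '(':
  pos 2: leaf 'X' → count = 1
  pos 5: leaf 'K' → count = 2
  pos 7: leaf 'L' → count = 3
  pos 10: leaf 'B' → count = 4
  pos 12: leaf 'R' → count = 5
  pos 17: leaf 'V' → count = 6
Total leaves: 6

Answer: 6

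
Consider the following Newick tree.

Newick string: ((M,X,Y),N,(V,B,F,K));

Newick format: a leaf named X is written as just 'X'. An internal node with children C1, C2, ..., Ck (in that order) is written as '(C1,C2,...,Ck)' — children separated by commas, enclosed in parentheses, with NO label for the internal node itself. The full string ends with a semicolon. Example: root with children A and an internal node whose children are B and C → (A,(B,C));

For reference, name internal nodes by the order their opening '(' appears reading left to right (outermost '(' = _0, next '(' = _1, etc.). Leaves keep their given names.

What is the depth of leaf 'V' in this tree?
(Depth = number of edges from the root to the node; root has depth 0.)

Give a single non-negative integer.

Newick: ((M,X,Y),N,(V,B,F,K));
Naming internals by '(' encounter order: outermost '(' = _0, next = _1, ...
Query node: V
Path from root: _0 -> _2 -> V
Depth of V: 2 (number of edges from root)

Answer: 2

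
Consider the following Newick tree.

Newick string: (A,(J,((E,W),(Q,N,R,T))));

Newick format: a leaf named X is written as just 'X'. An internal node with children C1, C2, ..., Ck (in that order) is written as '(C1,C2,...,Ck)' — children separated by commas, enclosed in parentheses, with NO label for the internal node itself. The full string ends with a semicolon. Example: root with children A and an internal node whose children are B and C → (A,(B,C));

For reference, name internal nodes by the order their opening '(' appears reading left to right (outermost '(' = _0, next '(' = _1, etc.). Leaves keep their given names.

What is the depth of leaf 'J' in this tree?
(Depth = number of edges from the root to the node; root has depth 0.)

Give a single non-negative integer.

Newick: (A,(J,((E,W),(Q,N,R,T))));
Naming internals by '(' encounter order: outermost '(' = _0, next = _1, ...
Query node: J
Path from root: _0 -> _1 -> J
Depth of J: 2 (number of edges from root)

Answer: 2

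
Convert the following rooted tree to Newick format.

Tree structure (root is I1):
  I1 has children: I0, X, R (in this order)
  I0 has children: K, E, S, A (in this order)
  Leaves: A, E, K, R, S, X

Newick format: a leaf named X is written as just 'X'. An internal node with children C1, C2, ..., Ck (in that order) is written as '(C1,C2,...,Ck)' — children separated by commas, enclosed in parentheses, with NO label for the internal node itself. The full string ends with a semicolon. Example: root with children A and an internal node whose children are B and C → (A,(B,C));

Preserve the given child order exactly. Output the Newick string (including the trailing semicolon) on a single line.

Answer: ((K,E,S,A),X,R);

Derivation:
internal I1 with children ['I0', 'X', 'R']
  internal I0 with children ['K', 'E', 'S', 'A']
    leaf 'K' → 'K'
    leaf 'E' → 'E'
    leaf 'S' → 'S'
    leaf 'A' → 'A'
  → '(K,E,S,A)'
  leaf 'X' → 'X'
  leaf 'R' → 'R'
→ '((K,E,S,A),X,R)'
Final: ((K,E,S,A),X,R);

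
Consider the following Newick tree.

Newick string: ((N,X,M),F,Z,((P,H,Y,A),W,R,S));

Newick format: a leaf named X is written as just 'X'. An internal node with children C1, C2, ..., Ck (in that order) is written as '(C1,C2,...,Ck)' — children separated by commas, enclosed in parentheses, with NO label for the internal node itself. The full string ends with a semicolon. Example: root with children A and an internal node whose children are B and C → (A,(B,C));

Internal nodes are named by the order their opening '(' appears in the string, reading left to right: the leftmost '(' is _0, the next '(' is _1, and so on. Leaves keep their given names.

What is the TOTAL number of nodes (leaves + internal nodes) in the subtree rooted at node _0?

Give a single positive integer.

Newick: ((N,X,M),F,Z,((P,H,Y,A),W,R,S));
Locate _0: it is the '(' at position 0 (the 1st '(' reading left to right).
Query: subtree rooted at _0
_0: subtree_size = 1 + 15
  _1: subtree_size = 1 + 3
    N: subtree_size = 1 + 0
    X: subtree_size = 1 + 0
    M: subtree_size = 1 + 0
  F: subtree_size = 1 + 0
  Z: subtree_size = 1 + 0
  _2: subtree_size = 1 + 8
    _3: subtree_size = 1 + 4
      P: subtree_size = 1 + 0
      H: subtree_size = 1 + 0
      Y: subtree_size = 1 + 0
      A: subtree_size = 1 + 0
    W: subtree_size = 1 + 0
    R: subtree_size = 1 + 0
    S: subtree_size = 1 + 0
Total subtree size of _0: 16

Answer: 16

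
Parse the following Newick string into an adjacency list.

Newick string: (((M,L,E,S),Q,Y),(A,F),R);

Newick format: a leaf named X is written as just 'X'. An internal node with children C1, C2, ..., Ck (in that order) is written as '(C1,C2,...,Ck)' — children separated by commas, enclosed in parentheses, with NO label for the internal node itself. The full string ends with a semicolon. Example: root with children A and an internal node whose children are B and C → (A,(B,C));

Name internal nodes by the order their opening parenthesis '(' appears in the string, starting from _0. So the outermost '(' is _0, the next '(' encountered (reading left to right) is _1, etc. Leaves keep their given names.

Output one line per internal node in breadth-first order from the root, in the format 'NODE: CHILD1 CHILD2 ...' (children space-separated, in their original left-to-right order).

Input: (((M,L,E,S),Q,Y),(A,F),R);
Scanning left-to-right, naming '(' by encounter order:
  pos 0: '(' -> open internal node _0 (depth 1)
  pos 1: '(' -> open internal node _1 (depth 2)
  pos 2: '(' -> open internal node _2 (depth 3)
  pos 10: ')' -> close internal node _2 (now at depth 2)
  pos 15: ')' -> close internal node _1 (now at depth 1)
  pos 17: '(' -> open internal node _3 (depth 2)
  pos 21: ')' -> close internal node _3 (now at depth 1)
  pos 24: ')' -> close internal node _0 (now at depth 0)
Total internal nodes: 4
BFS adjacency from root:
  _0: _1 _3 R
  _1: _2 Q Y
  _3: A F
  _2: M L E S

Answer: _0: _1 _3 R
_1: _2 Q Y
_3: A F
_2: M L E S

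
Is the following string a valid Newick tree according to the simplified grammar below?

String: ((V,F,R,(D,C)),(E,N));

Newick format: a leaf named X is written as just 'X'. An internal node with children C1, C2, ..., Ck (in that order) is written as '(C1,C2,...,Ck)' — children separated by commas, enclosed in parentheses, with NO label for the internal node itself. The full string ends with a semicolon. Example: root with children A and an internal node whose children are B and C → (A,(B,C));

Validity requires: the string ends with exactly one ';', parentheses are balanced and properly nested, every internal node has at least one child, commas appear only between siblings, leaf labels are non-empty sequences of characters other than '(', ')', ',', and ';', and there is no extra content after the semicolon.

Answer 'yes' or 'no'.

Answer: yes

Derivation:
Input: ((V,F,R,(D,C)),(E,N));
Paren balance: 4 '(' vs 4 ')' OK
Ends with single ';': True
Full parse: OK
Valid: True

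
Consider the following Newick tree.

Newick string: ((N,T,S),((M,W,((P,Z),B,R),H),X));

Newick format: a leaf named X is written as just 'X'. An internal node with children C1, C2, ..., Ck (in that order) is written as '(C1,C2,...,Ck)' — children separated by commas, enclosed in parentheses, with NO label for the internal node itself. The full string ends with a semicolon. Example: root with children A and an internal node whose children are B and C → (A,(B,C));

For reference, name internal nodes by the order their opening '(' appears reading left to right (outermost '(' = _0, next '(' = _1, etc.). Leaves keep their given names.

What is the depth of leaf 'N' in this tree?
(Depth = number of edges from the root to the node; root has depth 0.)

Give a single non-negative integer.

Answer: 2

Derivation:
Newick: ((N,T,S),((M,W,((P,Z),B,R),H),X));
Naming internals by '(' encounter order: outermost '(' = _0, next = _1, ...
Query node: N
Path from root: _0 -> _1 -> N
Depth of N: 2 (number of edges from root)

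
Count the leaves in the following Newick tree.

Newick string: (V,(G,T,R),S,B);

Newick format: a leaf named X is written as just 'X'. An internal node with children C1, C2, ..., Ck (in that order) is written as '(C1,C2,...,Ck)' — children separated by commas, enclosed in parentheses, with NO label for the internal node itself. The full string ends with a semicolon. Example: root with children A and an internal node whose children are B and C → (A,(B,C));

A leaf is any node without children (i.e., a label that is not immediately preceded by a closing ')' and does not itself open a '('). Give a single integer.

Newick: (V,(G,T,R),S,B);
Scan left-to-right; a leaf is any maximal label run not followed by '(':
  pos 1: leaf 'V' → count = 1
  pos 4: leaf 'G' → count = 2
  pos 6: leaf 'T' → count = 3
  pos 8: leaf 'R' → count = 4
  pos 11: leaf 'S' → count = 5
  pos 13: leaf 'B' → count = 6
Total leaves: 6

Answer: 6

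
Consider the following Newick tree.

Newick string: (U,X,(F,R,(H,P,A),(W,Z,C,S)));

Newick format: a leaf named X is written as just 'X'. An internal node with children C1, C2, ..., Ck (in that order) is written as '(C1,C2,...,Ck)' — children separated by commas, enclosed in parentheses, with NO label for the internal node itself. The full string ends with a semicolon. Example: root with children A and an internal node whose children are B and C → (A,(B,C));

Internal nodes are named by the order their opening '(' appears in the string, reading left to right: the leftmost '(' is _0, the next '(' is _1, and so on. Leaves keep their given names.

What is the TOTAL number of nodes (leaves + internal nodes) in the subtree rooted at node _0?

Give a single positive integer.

Answer: 15

Derivation:
Newick: (U,X,(F,R,(H,P,A),(W,Z,C,S)));
Locate _0: it is the '(' at position 0 (the 1st '(' reading left to right).
Query: subtree rooted at _0
_0: subtree_size = 1 + 14
  U: subtree_size = 1 + 0
  X: subtree_size = 1 + 0
  _1: subtree_size = 1 + 11
    F: subtree_size = 1 + 0
    R: subtree_size = 1 + 0
    _2: subtree_size = 1 + 3
      H: subtree_size = 1 + 0
      P: subtree_size = 1 + 0
      A: subtree_size = 1 + 0
    _3: subtree_size = 1 + 4
      W: subtree_size = 1 + 0
      Z: subtree_size = 1 + 0
      C: subtree_size = 1 + 0
      S: subtree_size = 1 + 0
Total subtree size of _0: 15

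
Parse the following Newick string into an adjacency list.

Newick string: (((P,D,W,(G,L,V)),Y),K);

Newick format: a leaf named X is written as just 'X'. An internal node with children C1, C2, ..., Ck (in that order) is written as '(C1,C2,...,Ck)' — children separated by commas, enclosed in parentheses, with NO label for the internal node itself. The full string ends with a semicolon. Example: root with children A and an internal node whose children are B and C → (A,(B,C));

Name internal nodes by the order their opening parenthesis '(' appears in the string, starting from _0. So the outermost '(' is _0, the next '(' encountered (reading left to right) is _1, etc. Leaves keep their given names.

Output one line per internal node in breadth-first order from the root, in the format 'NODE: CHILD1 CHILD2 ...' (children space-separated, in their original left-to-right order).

Input: (((P,D,W,(G,L,V)),Y),K);
Scanning left-to-right, naming '(' by encounter order:
  pos 0: '(' -> open internal node _0 (depth 1)
  pos 1: '(' -> open internal node _1 (depth 2)
  pos 2: '(' -> open internal node _2 (depth 3)
  pos 9: '(' -> open internal node _3 (depth 4)
  pos 15: ')' -> close internal node _3 (now at depth 3)
  pos 16: ')' -> close internal node _2 (now at depth 2)
  pos 19: ')' -> close internal node _1 (now at depth 1)
  pos 22: ')' -> close internal node _0 (now at depth 0)
Total internal nodes: 4
BFS adjacency from root:
  _0: _1 K
  _1: _2 Y
  _2: P D W _3
  _3: G L V

Answer: _0: _1 K
_1: _2 Y
_2: P D W _3
_3: G L V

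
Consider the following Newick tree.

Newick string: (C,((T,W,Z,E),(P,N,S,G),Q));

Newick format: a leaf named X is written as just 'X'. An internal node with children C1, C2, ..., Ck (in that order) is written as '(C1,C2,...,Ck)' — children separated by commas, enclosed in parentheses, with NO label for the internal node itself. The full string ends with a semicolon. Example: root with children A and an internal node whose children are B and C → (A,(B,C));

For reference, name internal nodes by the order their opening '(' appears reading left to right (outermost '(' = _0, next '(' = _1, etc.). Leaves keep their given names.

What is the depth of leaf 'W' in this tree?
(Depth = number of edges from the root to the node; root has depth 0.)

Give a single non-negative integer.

Newick: (C,((T,W,Z,E),(P,N,S,G),Q));
Naming internals by '(' encounter order: outermost '(' = _0, next = _1, ...
Query node: W
Path from root: _0 -> _1 -> _2 -> W
Depth of W: 3 (number of edges from root)

Answer: 3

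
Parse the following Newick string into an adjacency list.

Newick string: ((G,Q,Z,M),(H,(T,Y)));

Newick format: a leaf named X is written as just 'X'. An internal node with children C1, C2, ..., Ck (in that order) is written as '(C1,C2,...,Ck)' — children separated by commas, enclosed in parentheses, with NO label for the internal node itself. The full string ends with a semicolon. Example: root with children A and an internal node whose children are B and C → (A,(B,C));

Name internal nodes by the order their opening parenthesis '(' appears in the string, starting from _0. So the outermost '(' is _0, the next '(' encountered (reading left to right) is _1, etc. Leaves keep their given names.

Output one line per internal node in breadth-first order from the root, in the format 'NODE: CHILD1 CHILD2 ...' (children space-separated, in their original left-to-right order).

Answer: _0: _1 _2
_1: G Q Z M
_2: H _3
_3: T Y

Derivation:
Input: ((G,Q,Z,M),(H,(T,Y)));
Scanning left-to-right, naming '(' by encounter order:
  pos 0: '(' -> open internal node _0 (depth 1)
  pos 1: '(' -> open internal node _1 (depth 2)
  pos 9: ')' -> close internal node _1 (now at depth 1)
  pos 11: '(' -> open internal node _2 (depth 2)
  pos 14: '(' -> open internal node _3 (depth 3)
  pos 18: ')' -> close internal node _3 (now at depth 2)
  pos 19: ')' -> close internal node _2 (now at depth 1)
  pos 20: ')' -> close internal node _0 (now at depth 0)
Total internal nodes: 4
BFS adjacency from root:
  _0: _1 _2
  _1: G Q Z M
  _2: H _3
  _3: T Y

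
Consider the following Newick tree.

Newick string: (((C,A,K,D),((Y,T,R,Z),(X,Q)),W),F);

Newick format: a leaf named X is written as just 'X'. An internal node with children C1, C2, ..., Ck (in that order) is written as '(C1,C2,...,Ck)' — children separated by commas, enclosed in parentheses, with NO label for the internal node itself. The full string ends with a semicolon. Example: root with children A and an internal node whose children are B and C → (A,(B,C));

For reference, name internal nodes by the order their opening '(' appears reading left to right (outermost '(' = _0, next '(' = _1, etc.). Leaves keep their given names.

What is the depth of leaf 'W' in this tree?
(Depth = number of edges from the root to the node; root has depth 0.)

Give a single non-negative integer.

Newick: (((C,A,K,D),((Y,T,R,Z),(X,Q)),W),F);
Naming internals by '(' encounter order: outermost '(' = _0, next = _1, ...
Query node: W
Path from root: _0 -> _1 -> W
Depth of W: 2 (number of edges from root)

Answer: 2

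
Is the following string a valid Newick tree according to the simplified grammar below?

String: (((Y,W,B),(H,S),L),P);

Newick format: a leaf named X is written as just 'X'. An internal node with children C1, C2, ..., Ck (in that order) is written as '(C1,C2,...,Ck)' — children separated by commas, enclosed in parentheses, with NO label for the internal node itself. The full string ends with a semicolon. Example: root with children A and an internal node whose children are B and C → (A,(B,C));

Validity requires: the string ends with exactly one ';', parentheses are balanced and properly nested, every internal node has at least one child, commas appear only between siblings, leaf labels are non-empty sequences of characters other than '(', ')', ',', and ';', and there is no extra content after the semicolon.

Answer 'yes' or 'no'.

Answer: yes

Derivation:
Input: (((Y,W,B),(H,S),L),P);
Paren balance: 4 '(' vs 4 ')' OK
Ends with single ';': True
Full parse: OK
Valid: True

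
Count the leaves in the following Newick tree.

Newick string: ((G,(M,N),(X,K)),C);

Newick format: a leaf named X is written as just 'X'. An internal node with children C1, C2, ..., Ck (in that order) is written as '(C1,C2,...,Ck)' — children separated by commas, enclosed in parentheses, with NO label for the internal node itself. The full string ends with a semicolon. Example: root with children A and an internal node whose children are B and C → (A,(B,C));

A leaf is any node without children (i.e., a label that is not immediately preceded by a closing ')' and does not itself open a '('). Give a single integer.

Newick: ((G,(M,N),(X,K)),C);
Scan left-to-right; a leaf is any maximal label run not followed by '(':
  pos 2: leaf 'G' → count = 1
  pos 5: leaf 'M' → count = 2
  pos 7: leaf 'N' → count = 3
  pos 11: leaf 'X' → count = 4
  pos 13: leaf 'K' → count = 5
  pos 17: leaf 'C' → count = 6
Total leaves: 6

Answer: 6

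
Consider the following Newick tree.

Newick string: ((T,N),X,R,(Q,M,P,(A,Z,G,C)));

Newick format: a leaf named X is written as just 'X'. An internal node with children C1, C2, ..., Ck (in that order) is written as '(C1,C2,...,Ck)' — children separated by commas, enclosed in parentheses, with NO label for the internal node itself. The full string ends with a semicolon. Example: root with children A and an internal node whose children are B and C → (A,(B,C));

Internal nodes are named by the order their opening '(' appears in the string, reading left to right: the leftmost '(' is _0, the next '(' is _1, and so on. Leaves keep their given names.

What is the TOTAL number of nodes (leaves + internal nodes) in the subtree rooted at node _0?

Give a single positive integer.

Newick: ((T,N),X,R,(Q,M,P,(A,Z,G,C)));
Locate _0: it is the '(' at position 0 (the 1st '(' reading left to right).
Query: subtree rooted at _0
_0: subtree_size = 1 + 14
  _1: subtree_size = 1 + 2
    T: subtree_size = 1 + 0
    N: subtree_size = 1 + 0
  X: subtree_size = 1 + 0
  R: subtree_size = 1 + 0
  _2: subtree_size = 1 + 8
    Q: subtree_size = 1 + 0
    M: subtree_size = 1 + 0
    P: subtree_size = 1 + 0
    _3: subtree_size = 1 + 4
      A: subtree_size = 1 + 0
      Z: subtree_size = 1 + 0
      G: subtree_size = 1 + 0
      C: subtree_size = 1 + 0
Total subtree size of _0: 15

Answer: 15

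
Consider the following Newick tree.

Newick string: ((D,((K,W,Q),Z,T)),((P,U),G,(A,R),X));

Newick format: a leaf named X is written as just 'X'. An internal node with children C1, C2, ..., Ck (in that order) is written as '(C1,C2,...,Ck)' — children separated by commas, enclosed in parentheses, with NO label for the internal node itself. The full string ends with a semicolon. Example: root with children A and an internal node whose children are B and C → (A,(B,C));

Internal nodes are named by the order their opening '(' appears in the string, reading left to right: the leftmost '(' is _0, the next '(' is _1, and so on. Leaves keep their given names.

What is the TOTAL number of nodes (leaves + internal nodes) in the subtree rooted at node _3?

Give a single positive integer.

Newick: ((D,((K,W,Q),Z,T)),((P,U),G,(A,R),X));
Locate _3: it is the '(' at position 5 (the 4th '(' reading left to right).
Query: subtree rooted at _3
_3: subtree_size = 1 + 3
  K: subtree_size = 1 + 0
  W: subtree_size = 1 + 0
  Q: subtree_size = 1 + 0
Total subtree size of _3: 4

Answer: 4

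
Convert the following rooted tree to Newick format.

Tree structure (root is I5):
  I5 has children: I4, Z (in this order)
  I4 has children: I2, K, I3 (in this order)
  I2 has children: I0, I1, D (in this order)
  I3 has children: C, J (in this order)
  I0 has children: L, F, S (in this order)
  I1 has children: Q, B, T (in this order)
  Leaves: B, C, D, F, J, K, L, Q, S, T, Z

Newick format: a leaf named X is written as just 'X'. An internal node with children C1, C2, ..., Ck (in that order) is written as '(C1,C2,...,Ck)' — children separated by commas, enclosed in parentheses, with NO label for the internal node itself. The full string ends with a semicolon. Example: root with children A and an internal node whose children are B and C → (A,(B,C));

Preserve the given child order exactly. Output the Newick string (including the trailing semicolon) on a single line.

internal I5 with children ['I4', 'Z']
  internal I4 with children ['I2', 'K', 'I3']
    internal I2 with children ['I0', 'I1', 'D']
      internal I0 with children ['L', 'F', 'S']
        leaf 'L' → 'L'
        leaf 'F' → 'F'
        leaf 'S' → 'S'
      → '(L,F,S)'
      internal I1 with children ['Q', 'B', 'T']
        leaf 'Q' → 'Q'
        leaf 'B' → 'B'
        leaf 'T' → 'T'
      → '(Q,B,T)'
      leaf 'D' → 'D'
    → '((L,F,S),(Q,B,T),D)'
    leaf 'K' → 'K'
    internal I3 with children ['C', 'J']
      leaf 'C' → 'C'
      leaf 'J' → 'J'
    → '(C,J)'
  → '(((L,F,S),(Q,B,T),D),K,(C,J))'
  leaf 'Z' → 'Z'
→ '((((L,F,S),(Q,B,T),D),K,(C,J)),Z)'
Final: ((((L,F,S),(Q,B,T),D),K,(C,J)),Z);

Answer: ((((L,F,S),(Q,B,T),D),K,(C,J)),Z);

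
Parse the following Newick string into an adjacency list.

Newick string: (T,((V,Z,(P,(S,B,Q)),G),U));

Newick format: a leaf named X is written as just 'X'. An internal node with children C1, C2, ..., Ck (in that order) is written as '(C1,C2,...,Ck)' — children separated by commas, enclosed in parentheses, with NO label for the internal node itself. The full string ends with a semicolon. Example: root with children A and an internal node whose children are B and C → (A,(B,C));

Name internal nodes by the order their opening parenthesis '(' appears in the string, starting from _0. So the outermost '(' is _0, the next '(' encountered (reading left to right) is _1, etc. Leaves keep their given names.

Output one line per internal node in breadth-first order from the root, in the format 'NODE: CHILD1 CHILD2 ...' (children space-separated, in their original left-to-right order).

Answer: _0: T _1
_1: _2 U
_2: V Z _3 G
_3: P _4
_4: S B Q

Derivation:
Input: (T,((V,Z,(P,(S,B,Q)),G),U));
Scanning left-to-right, naming '(' by encounter order:
  pos 0: '(' -> open internal node _0 (depth 1)
  pos 3: '(' -> open internal node _1 (depth 2)
  pos 4: '(' -> open internal node _2 (depth 3)
  pos 9: '(' -> open internal node _3 (depth 4)
  pos 12: '(' -> open internal node _4 (depth 5)
  pos 18: ')' -> close internal node _4 (now at depth 4)
  pos 19: ')' -> close internal node _3 (now at depth 3)
  pos 22: ')' -> close internal node _2 (now at depth 2)
  pos 25: ')' -> close internal node _1 (now at depth 1)
  pos 26: ')' -> close internal node _0 (now at depth 0)
Total internal nodes: 5
BFS adjacency from root:
  _0: T _1
  _1: _2 U
  _2: V Z _3 G
  _3: P _4
  _4: S B Q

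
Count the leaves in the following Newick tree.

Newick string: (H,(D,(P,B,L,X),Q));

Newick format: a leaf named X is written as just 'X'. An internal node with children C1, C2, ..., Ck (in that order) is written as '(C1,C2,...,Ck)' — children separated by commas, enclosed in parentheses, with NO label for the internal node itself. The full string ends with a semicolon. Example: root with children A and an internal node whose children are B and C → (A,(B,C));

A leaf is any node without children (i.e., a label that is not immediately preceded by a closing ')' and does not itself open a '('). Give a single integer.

Answer: 7

Derivation:
Newick: (H,(D,(P,B,L,X),Q));
Scan left-to-right; a leaf is any maximal label run not followed by '(':
  pos 1: leaf 'H' → count = 1
  pos 4: leaf 'D' → count = 2
  pos 7: leaf 'P' → count = 3
  pos 9: leaf 'B' → count = 4
  pos 11: leaf 'L' → count = 5
  pos 13: leaf 'X' → count = 6
  pos 16: leaf 'Q' → count = 7
Total leaves: 7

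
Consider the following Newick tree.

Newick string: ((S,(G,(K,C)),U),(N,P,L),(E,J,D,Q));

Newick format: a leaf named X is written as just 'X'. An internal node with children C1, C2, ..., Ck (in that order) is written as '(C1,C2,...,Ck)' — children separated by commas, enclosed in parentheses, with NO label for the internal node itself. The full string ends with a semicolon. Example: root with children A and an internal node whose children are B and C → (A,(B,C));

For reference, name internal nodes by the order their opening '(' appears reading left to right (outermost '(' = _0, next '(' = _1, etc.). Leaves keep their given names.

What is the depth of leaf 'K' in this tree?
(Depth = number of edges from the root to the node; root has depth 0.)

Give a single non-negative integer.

Answer: 4

Derivation:
Newick: ((S,(G,(K,C)),U),(N,P,L),(E,J,D,Q));
Naming internals by '(' encounter order: outermost '(' = _0, next = _1, ...
Query node: K
Path from root: _0 -> _1 -> _2 -> _3 -> K
Depth of K: 4 (number of edges from root)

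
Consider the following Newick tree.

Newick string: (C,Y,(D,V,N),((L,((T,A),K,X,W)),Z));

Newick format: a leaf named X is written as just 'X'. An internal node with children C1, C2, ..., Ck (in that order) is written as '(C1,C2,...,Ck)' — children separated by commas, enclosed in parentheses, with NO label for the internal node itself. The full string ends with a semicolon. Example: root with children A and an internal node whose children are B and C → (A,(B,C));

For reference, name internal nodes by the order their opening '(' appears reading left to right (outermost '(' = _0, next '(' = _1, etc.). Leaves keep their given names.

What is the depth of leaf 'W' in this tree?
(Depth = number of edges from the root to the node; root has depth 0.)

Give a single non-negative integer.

Answer: 4

Derivation:
Newick: (C,Y,(D,V,N),((L,((T,A),K,X,W)),Z));
Naming internals by '(' encounter order: outermost '(' = _0, next = _1, ...
Query node: W
Path from root: _0 -> _2 -> _3 -> _4 -> W
Depth of W: 4 (number of edges from root)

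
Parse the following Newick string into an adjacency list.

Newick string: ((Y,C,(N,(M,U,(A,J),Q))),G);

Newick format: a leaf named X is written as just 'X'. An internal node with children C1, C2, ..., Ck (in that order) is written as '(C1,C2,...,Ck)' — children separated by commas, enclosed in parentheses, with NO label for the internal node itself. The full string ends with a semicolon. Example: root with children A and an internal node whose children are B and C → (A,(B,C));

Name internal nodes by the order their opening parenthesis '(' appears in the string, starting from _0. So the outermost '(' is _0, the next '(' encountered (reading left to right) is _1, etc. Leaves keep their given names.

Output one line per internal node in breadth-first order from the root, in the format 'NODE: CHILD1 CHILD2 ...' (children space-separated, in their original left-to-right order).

Answer: _0: _1 G
_1: Y C _2
_2: N _3
_3: M U _4 Q
_4: A J

Derivation:
Input: ((Y,C,(N,(M,U,(A,J),Q))),G);
Scanning left-to-right, naming '(' by encounter order:
  pos 0: '(' -> open internal node _0 (depth 1)
  pos 1: '(' -> open internal node _1 (depth 2)
  pos 6: '(' -> open internal node _2 (depth 3)
  pos 9: '(' -> open internal node _3 (depth 4)
  pos 14: '(' -> open internal node _4 (depth 5)
  pos 18: ')' -> close internal node _4 (now at depth 4)
  pos 21: ')' -> close internal node _3 (now at depth 3)
  pos 22: ')' -> close internal node _2 (now at depth 2)
  pos 23: ')' -> close internal node _1 (now at depth 1)
  pos 26: ')' -> close internal node _0 (now at depth 0)
Total internal nodes: 5
BFS adjacency from root:
  _0: _1 G
  _1: Y C _2
  _2: N _3
  _3: M U _4 Q
  _4: A J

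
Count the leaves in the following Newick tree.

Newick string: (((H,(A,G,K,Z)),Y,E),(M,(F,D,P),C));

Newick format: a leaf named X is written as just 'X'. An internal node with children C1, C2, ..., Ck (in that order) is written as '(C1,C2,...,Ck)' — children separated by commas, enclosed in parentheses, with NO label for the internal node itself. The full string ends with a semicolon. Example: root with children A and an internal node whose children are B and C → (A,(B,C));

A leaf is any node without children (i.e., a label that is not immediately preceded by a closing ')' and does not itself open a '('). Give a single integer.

Newick: (((H,(A,G,K,Z)),Y,E),(M,(F,D,P),C));
Scan left-to-right; a leaf is any maximal label run not followed by '(':
  pos 3: leaf 'H' → count = 1
  pos 6: leaf 'A' → count = 2
  pos 8: leaf 'G' → count = 3
  pos 10: leaf 'K' → count = 4
  pos 12: leaf 'Z' → count = 5
  pos 16: leaf 'Y' → count = 6
  pos 18: leaf 'E' → count = 7
  pos 22: leaf 'M' → count = 8
  pos 25: leaf 'F' → count = 9
  pos 27: leaf 'D' → count = 10
  pos 29: leaf 'P' → count = 11
  pos 32: leaf 'C' → count = 12
Total leaves: 12

Answer: 12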